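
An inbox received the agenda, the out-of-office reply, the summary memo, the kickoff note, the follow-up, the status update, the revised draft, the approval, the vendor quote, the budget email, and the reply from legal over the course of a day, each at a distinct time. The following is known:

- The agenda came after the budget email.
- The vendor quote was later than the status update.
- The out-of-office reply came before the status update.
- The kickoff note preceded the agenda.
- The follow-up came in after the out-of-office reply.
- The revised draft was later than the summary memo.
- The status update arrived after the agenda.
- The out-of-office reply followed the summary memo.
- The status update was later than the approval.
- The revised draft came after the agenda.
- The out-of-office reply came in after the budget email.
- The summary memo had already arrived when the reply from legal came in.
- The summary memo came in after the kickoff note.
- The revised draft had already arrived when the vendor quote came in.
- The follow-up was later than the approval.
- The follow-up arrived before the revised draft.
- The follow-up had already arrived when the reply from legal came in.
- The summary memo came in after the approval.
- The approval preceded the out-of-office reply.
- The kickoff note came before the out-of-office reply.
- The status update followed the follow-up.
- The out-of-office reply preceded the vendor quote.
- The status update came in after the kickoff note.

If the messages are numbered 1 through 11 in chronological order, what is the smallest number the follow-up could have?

The approval, the budget email, the kickoff note, the out-of-office reply, and the summary memo must all come before the follow-up — 5 forced predecessors.
Nothing else is forced ahead of the follow-up, so its earliest slot is position 5 + 1 = 6.

6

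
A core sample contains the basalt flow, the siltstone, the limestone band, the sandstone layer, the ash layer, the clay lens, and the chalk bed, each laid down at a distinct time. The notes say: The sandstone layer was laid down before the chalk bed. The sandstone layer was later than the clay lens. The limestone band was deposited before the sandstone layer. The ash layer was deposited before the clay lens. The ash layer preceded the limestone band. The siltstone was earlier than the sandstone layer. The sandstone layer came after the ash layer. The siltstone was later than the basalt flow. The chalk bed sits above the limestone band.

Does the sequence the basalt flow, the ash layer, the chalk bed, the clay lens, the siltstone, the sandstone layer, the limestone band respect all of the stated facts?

no

The constraints require the limestone band before the sandstone layer, but in the proposed sequence the sandstone layer appears ahead of the limestone band. That one violation is enough.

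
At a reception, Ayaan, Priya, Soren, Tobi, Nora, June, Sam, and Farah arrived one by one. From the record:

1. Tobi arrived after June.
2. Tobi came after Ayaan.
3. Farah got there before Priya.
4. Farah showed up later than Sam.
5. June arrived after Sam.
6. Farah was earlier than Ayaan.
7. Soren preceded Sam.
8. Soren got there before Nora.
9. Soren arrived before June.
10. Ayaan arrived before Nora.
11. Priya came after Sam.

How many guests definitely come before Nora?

4

Directly stated before Nora: Ayaan and Soren.
Farah reaches Nora via Farah → Ayaan → Nora.
Sam reaches Nora via Sam → Farah → Ayaan → Nora.
That's Ayaan, Farah, Sam, and Soren — 4 in all.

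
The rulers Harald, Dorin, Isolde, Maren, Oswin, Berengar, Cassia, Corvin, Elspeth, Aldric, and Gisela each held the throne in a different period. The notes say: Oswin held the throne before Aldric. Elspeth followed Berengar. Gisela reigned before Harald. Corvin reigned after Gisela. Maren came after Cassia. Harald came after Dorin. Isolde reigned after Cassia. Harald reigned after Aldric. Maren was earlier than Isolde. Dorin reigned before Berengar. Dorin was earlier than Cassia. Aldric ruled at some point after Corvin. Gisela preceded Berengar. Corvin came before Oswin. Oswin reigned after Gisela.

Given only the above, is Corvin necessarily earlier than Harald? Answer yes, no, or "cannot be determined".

Chain the constraints: Corvin → Aldric → Harald. Each link is directly stated, so Corvin comes before Harald.

yes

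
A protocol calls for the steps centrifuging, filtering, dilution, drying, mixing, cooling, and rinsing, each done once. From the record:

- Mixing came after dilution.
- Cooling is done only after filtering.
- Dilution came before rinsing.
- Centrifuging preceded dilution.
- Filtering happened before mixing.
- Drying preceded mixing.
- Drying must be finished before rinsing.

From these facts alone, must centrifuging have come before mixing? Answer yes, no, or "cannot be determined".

Chain the constraints: centrifuging → dilution → mixing. Each link is directly stated, so centrifuging comes before mixing.

yes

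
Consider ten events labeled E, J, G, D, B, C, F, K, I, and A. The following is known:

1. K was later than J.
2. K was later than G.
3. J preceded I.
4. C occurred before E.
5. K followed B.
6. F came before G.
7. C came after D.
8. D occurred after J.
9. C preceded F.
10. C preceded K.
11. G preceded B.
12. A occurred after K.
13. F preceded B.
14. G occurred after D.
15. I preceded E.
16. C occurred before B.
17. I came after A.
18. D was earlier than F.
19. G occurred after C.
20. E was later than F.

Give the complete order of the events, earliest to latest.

J, D, C, F, G, B, K, A, I, E

The constraints fix every adjacent pair, so only one ordering works:
J → D → C → F → G → B → K → A → I → E.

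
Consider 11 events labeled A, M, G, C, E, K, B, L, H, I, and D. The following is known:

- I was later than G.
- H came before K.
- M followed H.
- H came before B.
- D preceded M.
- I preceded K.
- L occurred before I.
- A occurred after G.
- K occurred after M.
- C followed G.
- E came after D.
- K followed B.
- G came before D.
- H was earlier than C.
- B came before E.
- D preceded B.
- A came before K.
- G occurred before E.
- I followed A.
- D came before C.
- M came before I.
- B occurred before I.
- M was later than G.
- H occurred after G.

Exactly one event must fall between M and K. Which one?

Tracing the constraints gives M → I → K, so I sits after M and before K.
No other event is forced both after M and before K.

I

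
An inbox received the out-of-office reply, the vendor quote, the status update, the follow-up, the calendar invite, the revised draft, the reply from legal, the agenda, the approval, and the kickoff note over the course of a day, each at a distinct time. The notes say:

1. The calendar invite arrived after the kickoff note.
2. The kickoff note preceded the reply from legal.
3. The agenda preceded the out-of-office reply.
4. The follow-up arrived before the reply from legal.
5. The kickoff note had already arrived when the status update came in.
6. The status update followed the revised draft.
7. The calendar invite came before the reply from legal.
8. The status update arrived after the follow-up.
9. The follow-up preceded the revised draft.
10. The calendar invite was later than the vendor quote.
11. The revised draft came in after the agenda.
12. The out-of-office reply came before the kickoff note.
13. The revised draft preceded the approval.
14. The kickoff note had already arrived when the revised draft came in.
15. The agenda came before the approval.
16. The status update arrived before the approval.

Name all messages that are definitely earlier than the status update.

Directly stated before the status update: the follow-up, the kickoff note, and the revised draft.
The agenda reaches the status update via the agenda → the revised draft → the status update.
The out-of-office reply reaches the status update via the out-of-office reply → the kickoff note → the status update.

the agenda, the follow-up, the kickoff note, the out-of-office reply, the revised draft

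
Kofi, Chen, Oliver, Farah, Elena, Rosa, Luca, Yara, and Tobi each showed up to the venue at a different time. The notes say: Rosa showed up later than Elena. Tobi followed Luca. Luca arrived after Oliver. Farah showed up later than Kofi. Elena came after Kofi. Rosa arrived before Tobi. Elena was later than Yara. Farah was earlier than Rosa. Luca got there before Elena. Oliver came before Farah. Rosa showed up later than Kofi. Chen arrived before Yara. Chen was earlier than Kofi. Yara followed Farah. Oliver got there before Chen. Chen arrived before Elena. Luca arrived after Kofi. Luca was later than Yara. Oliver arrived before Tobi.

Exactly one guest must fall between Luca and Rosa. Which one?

Tracing the constraints gives Luca → Elena → Rosa, so Elena sits after Luca and before Rosa.
No other guest is forced both after Luca and before Rosa.

Elena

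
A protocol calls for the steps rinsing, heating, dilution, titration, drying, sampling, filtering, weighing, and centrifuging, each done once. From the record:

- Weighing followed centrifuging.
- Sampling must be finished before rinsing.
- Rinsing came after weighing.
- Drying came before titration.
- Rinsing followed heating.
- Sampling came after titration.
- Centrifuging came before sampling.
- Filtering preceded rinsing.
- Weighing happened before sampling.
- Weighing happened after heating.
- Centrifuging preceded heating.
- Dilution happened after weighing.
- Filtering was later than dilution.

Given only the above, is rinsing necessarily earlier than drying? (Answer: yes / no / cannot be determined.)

no

Tracing the constraints gives drying → titration → sampling → rinsing, so drying must come before rinsing.
That means rinsing cannot be before drying.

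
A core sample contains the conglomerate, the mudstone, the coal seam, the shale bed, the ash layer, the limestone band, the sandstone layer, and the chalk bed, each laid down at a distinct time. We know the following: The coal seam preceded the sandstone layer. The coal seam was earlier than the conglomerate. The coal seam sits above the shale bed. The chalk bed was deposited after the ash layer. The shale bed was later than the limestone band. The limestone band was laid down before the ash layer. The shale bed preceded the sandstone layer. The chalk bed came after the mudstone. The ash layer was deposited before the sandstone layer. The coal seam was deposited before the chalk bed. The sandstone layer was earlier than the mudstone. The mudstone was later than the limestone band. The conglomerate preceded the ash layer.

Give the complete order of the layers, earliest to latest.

the limestone band, the shale bed, the coal seam, the conglomerate, the ash layer, the sandstone layer, the mudstone, the chalk bed

The constraints fix every adjacent pair, so only one ordering works:
the limestone band → the shale bed → the coal seam → the conglomerate → the ash layer → the sandstone layer → the mudstone → the chalk bed.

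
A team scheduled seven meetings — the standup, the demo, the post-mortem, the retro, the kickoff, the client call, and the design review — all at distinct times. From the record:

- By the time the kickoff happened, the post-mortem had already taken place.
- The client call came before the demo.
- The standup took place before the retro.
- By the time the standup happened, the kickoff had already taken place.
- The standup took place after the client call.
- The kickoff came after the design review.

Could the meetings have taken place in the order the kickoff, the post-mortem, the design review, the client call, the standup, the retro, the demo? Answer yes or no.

The constraints require the post-mortem before the kickoff, but in the proposed sequence the kickoff appears ahead of the post-mortem. That one violation is enough.

no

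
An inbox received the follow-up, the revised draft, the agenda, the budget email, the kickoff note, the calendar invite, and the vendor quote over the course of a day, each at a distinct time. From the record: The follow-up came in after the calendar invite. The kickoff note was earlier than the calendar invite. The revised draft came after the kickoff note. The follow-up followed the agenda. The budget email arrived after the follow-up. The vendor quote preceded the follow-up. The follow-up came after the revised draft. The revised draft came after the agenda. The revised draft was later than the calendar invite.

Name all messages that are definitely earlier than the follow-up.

Directly stated before the follow-up: the agenda, the calendar invite, the revised draft, and the vendor quote.
The kickoff note reaches the follow-up via the kickoff note → the calendar invite → the follow-up.
No chain forces the budget email ahead of the follow-up.

the agenda, the calendar invite, the kickoff note, the revised draft, the vendor quote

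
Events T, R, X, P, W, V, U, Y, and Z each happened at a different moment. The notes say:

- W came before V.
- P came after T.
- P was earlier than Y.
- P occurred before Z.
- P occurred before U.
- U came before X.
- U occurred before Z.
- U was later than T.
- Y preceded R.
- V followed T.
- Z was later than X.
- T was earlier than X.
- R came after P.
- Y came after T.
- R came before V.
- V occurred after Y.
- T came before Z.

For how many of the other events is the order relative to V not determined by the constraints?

Forced before V: P, R, T, W, and Y.
That leaves U, X, and Z with no forced order relative to V — 3.

3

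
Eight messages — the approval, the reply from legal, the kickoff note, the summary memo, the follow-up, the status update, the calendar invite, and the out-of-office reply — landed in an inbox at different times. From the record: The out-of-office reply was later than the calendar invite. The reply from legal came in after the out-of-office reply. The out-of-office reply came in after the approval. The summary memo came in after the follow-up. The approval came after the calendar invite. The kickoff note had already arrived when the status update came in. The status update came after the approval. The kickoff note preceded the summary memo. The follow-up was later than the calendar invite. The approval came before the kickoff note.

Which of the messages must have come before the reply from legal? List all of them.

Directly stated before the reply from legal: the out-of-office reply.
The approval reaches the reply from legal via the approval → the out-of-office reply → the reply from legal.
The calendar invite reaches the reply from legal via the calendar invite → the out-of-office reply → the reply from legal.

the approval, the calendar invite, the out-of-office reply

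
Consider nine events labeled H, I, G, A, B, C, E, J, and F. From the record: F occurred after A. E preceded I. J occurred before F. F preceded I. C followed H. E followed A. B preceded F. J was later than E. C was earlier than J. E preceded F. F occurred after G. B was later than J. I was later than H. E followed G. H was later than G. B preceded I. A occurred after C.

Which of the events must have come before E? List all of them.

A, C, G, H

Directly stated before E: A and G.
C reaches E via C → A → E.
H reaches E via H → C → A → E.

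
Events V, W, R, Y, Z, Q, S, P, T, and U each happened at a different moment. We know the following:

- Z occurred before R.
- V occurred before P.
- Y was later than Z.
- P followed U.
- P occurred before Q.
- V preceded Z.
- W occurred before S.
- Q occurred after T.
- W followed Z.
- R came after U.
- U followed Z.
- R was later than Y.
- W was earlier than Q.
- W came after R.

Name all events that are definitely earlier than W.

Directly stated before W: R and Z.
U reaches W via U → R → W.
V reaches W via V → Z → W.
Y reaches W via Y → R → W.
No chain forces P (or any of the others) ahead of W.

R, U, V, Y, Z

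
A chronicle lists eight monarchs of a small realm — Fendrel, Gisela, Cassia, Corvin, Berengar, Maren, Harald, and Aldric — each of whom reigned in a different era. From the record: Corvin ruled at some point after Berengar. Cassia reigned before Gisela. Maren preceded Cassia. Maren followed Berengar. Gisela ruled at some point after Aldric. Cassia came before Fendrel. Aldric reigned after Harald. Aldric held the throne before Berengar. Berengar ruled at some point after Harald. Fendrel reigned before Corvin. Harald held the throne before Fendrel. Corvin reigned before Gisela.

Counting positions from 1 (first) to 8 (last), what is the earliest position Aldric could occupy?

2

Harald must come before Aldric — 1 forced predecessor.
Nothing else is forced ahead of Aldric, so their earliest slot is position 1 + 1 = 2.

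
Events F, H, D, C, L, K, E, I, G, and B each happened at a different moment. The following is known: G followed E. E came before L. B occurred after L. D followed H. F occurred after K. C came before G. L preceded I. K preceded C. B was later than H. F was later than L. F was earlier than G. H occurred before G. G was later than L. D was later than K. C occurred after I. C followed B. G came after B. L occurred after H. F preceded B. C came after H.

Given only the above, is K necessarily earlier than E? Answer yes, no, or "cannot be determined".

cannot be determined

No chain of stated constraints runs from K to E, and none runs from E to K either.
So the relative order of K and E is not fixed by the given facts.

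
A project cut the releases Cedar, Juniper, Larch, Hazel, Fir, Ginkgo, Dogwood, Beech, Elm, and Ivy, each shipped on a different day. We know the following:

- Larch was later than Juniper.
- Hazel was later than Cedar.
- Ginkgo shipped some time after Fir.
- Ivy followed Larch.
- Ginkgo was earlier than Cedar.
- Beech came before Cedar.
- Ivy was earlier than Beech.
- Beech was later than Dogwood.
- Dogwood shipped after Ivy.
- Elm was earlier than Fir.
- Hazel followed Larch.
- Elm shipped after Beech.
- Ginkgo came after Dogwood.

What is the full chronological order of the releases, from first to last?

The constraints fix every adjacent pair, so only one ordering works:
Juniper → Larch → Ivy → Dogwood → Beech → Elm → Fir → Ginkgo → Cedar → Hazel.

Juniper, Larch, Ivy, Dogwood, Beech, Elm, Fir, Ginkgo, Cedar, Hazel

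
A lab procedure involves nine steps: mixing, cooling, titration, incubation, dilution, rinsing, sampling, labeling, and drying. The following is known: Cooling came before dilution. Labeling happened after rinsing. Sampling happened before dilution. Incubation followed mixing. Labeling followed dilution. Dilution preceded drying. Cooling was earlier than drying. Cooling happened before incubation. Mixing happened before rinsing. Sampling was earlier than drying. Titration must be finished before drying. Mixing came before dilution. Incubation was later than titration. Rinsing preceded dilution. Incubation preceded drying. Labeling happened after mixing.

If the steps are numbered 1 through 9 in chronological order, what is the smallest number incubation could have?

Cooling, mixing, and titration must all come before incubation — 3 forced predecessors.
Nothing else is forced ahead of incubation, so its earliest slot is position 3 + 1 = 4.

4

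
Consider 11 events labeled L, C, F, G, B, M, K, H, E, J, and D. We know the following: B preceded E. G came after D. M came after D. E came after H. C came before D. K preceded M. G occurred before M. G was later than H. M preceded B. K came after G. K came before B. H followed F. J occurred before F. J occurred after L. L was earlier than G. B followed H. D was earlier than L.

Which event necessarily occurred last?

E

Every other event has a chain of constraints placing it before E, so E is last.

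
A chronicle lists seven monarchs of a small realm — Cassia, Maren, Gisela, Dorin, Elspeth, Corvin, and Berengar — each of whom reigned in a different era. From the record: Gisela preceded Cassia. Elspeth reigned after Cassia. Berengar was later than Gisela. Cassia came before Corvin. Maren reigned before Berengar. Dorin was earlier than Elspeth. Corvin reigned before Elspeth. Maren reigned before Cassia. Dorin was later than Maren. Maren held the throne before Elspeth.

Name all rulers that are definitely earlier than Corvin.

Cassia, Gisela, Maren

Directly stated before Corvin: Cassia.
Gisela reaches Corvin via Gisela → Cassia → Corvin.
Maren reaches Corvin via Maren → Cassia → Corvin.
No chain forces Dorin (or any of the others) ahead of Corvin.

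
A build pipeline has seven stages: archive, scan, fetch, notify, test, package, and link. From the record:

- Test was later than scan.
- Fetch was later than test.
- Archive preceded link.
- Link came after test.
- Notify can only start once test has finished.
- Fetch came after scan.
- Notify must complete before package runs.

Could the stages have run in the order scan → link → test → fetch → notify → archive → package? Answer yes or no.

The constraints require test before link, but in the proposed sequence link appears ahead of test. That one violation is enough.

no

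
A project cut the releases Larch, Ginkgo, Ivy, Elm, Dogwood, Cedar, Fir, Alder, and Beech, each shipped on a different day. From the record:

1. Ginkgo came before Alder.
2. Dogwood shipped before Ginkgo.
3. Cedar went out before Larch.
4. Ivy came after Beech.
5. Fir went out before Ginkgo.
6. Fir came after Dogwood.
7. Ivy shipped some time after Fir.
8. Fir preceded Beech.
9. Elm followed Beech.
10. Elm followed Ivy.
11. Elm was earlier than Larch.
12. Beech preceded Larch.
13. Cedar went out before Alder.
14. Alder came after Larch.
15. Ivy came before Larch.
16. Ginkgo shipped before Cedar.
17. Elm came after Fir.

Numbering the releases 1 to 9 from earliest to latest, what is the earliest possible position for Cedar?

4

Dogwood, Fir, and Ginkgo must all come before Cedar — 3 forced predecessors.
Nothing else is forced ahead of Cedar, so its earliest slot is position 3 + 1 = 4.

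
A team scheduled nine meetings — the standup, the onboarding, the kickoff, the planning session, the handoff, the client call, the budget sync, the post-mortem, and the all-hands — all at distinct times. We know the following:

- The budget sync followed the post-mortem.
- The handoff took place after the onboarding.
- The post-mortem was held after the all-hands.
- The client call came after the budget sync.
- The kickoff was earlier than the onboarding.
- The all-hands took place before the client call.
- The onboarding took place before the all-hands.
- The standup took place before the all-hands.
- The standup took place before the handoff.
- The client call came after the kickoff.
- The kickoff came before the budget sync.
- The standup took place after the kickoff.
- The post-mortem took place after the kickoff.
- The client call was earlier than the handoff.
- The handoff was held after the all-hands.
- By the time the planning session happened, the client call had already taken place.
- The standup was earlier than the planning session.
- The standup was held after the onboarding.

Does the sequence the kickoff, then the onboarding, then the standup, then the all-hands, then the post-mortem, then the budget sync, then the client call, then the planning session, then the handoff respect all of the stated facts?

Check each stated constraint against the proposed order — e.g. the kickoff is ahead of the client call; the onboarding is ahead of the handoff. Every pair is in the required order; nothing is violated.

yes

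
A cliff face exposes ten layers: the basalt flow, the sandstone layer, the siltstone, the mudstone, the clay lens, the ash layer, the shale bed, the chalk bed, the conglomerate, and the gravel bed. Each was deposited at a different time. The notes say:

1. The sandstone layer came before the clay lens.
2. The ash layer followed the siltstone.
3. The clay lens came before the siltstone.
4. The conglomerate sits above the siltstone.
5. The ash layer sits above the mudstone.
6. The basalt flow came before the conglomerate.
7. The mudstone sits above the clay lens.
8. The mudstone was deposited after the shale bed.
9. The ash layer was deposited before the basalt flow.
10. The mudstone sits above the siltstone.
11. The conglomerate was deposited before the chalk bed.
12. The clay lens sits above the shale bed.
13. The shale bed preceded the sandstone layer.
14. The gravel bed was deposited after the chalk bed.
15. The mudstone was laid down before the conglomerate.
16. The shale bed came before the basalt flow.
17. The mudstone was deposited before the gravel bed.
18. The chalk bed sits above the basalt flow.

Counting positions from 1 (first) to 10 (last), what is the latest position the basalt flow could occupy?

The basalt flow must come before the chalk bed, the conglomerate, and the gravel bed — 3 layers forced after it.
Everything else can be placed before the basalt flow in some valid order, so the basalt flow can sit as late as position 10 − 3 = 7.

7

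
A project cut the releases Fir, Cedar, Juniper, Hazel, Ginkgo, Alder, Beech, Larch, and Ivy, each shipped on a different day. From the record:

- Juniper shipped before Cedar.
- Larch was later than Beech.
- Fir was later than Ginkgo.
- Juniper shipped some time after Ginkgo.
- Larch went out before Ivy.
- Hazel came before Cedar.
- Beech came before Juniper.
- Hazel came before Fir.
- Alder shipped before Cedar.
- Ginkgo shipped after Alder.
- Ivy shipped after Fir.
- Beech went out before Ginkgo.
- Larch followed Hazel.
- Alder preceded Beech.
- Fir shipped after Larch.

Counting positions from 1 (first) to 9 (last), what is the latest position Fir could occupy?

8

Fir must come before Ivy — 1 release forced after it.
Everything else can be placed before Fir in some valid order, so Fir can sit as late as position 9 − 1 = 8.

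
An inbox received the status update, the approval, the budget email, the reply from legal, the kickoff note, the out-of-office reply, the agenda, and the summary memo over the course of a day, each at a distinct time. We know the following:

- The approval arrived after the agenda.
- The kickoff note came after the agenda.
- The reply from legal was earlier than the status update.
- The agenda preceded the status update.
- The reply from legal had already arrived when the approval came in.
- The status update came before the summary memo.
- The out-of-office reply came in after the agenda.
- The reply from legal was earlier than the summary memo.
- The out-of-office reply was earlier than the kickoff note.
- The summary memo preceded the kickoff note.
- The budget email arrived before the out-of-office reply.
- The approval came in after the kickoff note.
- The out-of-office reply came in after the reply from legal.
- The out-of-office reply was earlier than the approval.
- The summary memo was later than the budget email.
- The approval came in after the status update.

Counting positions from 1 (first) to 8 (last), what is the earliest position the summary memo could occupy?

5

The agenda, the budget email, the reply from legal, and the status update must all come before the summary memo — 4 forced predecessors.
Nothing else is forced ahead of the summary memo, so its earliest slot is position 4 + 1 = 5.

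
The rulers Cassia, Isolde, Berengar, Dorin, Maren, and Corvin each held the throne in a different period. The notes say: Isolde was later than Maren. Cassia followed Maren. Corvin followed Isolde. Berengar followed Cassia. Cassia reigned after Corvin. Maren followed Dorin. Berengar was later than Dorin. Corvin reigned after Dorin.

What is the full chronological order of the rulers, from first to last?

Dorin, Maren, Isolde, Corvin, Cassia, Berengar

The constraints fix every adjacent pair, so only one ordering works:
Dorin → Maren → Isolde → Corvin → Cassia → Berengar.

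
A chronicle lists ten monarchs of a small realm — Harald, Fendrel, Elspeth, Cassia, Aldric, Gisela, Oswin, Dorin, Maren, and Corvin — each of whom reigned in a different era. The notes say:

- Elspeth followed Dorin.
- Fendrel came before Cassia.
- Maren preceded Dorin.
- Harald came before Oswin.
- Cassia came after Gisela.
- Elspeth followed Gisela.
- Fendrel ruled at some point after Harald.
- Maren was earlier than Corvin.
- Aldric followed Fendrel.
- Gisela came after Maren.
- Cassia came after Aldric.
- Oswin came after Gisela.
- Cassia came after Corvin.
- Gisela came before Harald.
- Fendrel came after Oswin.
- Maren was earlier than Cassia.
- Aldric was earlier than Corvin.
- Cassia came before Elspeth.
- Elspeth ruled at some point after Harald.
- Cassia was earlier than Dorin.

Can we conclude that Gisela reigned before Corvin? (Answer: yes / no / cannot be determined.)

yes

Chain the constraints: Gisela → Harald → Fendrel → Aldric → Corvin. Each link is directly stated, so Gisela comes before Corvin.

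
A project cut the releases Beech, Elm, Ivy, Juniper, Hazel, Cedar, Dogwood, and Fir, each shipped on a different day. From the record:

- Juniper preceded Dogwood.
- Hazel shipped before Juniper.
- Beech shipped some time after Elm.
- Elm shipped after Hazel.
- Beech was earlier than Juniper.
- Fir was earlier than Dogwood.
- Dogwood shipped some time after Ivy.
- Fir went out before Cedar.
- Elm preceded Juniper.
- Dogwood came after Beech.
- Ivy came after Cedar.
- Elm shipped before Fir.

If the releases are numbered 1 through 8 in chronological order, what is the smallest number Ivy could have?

5

Cedar, Elm, Fir, and Hazel must all come before Ivy — 4 forced predecessors.
Nothing else is forced ahead of Ivy, so its earliest slot is position 4 + 1 = 5.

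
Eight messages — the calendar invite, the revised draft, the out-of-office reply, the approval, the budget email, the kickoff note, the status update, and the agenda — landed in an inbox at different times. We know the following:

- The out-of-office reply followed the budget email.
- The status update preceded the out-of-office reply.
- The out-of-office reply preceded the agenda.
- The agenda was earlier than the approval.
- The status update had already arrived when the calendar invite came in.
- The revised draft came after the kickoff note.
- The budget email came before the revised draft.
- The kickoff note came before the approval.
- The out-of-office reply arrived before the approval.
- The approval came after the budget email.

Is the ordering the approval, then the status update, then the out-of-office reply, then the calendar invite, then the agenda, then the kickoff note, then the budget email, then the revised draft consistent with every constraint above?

no

The constraints require the budget email before the out-of-office reply, but in the proposed sequence the out-of-office reply appears ahead of the budget email. That one violation is enough.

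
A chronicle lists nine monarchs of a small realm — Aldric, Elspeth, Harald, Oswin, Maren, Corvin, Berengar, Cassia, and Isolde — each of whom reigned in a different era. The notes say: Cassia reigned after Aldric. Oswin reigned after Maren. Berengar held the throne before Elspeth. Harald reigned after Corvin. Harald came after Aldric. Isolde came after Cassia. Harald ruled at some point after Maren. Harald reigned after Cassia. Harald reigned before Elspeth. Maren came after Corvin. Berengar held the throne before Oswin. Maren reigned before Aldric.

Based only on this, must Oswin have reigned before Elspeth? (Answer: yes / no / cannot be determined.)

No chain of stated constraints runs from Oswin to Elspeth, and none runs from Elspeth to Oswin either.
So the relative order of Oswin and Elspeth is not fixed by the given facts.

cannot be determined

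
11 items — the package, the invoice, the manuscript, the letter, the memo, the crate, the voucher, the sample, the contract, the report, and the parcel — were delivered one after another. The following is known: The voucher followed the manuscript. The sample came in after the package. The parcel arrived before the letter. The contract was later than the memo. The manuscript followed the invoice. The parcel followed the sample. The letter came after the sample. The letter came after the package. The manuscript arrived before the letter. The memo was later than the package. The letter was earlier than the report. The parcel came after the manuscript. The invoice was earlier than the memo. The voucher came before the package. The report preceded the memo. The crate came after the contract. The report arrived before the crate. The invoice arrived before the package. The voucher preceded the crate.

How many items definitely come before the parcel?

Directly stated before the parcel: the manuscript and the sample.
The invoice reaches the parcel via the invoice → the manuscript → the parcel.
The package reaches the parcel via the package → the sample → the parcel.
The voucher reaches the parcel via the voucher → the package → the sample → the parcel.
That's the invoice, the manuscript, the package, the sample, and the voucher — 5 in all.

5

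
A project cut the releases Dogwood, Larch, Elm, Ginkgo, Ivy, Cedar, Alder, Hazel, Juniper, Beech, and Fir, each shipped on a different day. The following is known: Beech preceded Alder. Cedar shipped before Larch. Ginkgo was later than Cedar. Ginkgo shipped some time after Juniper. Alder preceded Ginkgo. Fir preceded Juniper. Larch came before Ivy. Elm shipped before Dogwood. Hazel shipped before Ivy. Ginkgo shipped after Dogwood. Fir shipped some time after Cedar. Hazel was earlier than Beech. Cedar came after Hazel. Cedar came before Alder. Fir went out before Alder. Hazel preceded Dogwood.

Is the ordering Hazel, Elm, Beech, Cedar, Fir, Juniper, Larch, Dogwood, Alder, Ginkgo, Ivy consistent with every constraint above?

yes

Check each stated constraint against the proposed order — e.g. Hazel is ahead of Dogwood; Hazel is ahead of Ivy. Every pair is in the required order; nothing is violated.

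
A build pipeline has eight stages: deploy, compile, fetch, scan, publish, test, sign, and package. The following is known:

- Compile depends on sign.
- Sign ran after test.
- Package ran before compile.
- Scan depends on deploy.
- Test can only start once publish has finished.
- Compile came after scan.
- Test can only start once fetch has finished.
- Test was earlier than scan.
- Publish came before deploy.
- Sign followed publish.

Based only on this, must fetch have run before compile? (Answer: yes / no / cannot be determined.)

yes

Chain the constraints: fetch → test → scan → compile. Each link is directly stated, so fetch comes before compile.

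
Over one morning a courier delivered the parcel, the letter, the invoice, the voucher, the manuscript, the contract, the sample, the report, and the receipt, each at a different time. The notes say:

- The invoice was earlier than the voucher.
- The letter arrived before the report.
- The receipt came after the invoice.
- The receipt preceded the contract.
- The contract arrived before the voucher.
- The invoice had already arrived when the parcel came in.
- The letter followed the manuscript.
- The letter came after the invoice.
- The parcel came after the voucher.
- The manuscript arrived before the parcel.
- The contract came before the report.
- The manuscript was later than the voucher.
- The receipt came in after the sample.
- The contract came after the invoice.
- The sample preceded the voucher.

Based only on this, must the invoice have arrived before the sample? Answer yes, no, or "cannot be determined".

cannot be determined

No chain of stated constraints runs from the invoice to the sample, and none runs from the sample to the invoice either.
So the relative order of the invoice and the sample is not fixed by the given facts.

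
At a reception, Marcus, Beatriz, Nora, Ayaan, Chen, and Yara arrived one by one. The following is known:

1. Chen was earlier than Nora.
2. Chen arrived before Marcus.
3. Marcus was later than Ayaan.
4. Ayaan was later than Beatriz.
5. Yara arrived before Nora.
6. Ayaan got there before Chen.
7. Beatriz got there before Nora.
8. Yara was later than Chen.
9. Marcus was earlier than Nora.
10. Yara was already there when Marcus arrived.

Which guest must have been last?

Nora

Every other guest has a chain of constraints placing them before Nora, so Nora is last.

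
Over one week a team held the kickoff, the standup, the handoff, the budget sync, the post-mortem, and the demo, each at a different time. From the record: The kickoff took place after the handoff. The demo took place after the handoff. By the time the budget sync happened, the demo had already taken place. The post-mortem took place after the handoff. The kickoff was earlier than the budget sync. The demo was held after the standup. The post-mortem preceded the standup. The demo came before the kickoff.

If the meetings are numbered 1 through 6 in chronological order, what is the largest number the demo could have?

4

The demo must come before the budget sync and the kickoff — 2 meetings forced after it.
Everything else can be placed before the demo in some valid order, so the demo can sit as late as position 6 − 2 = 4.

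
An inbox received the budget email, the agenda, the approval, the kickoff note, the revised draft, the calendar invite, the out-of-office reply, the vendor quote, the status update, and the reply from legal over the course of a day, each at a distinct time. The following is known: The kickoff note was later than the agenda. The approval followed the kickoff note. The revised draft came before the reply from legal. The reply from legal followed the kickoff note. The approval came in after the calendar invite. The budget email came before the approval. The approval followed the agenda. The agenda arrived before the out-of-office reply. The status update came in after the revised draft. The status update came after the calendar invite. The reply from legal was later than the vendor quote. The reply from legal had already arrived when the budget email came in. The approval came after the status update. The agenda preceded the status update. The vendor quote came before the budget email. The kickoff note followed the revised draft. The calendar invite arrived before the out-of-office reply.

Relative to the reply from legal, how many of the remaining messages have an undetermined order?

Forced before the reply from legal: the agenda, the kickoff note, the revised draft, and the vendor quote; forced after the reply from legal: the approval and the budget email.
That leaves the calendar invite, the out-of-office reply, and the status update with no forced order relative to the reply from legal — 3.

3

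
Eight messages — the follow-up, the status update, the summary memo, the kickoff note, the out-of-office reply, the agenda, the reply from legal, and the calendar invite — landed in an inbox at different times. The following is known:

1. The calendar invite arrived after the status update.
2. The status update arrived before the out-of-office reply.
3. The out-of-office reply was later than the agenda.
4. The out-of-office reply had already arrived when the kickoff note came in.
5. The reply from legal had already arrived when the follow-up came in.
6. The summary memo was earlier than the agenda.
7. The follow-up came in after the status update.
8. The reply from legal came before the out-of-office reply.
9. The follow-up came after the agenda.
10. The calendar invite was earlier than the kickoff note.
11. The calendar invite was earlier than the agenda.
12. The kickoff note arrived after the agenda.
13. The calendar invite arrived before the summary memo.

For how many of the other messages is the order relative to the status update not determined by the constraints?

1

Forced after the status update: the agenda, the calendar invite, the follow-up, the kickoff note, the out-of-office reply, and the summary memo.
That leaves the reply from legal with no forced order relative to the status update — 1.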